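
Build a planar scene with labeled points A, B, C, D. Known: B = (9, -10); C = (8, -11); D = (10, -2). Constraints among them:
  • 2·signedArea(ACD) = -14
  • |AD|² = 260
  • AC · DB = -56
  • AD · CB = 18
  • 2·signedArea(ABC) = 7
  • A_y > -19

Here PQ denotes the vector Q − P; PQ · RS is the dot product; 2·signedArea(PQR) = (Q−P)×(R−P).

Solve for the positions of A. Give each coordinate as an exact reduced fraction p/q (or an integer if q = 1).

1. A_x = 8  [2·signedArea(ACD) = -14 ∩ AC · DB = -56]
2. A_y = -18  [2·signedArea(ACD) = -14 ∩ AC · DB = -56]
   → A = (8, -18)

A = (8, -18)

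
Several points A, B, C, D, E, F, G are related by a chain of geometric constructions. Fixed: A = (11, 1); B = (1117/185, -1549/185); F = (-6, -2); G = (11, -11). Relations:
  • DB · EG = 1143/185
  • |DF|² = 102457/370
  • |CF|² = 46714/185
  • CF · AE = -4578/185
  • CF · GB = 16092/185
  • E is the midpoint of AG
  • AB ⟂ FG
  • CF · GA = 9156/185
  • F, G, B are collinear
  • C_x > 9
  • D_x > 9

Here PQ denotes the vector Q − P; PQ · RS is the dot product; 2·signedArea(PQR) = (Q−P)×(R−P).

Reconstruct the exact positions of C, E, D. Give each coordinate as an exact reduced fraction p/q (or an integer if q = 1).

C = (1729/185, -1133/185)
D = (3611/370, -2717/370)
E = (11, -5)

1. C_x = 1729/185  [CF · GA = 9156/185 ∩ CF · GB = 16092/185]
2. C_y = -1133/185  [CF · GA = 9156/185 ∩ CF · GB = 16092/185]
   → C = (1729/185, -1133/185)
3. E_x = 11  [CF · AE = -4578/185 ∩ E is the midpoint of AG]
4. E_y = -5  [CF · AE = -4578/185 ∩ E is the midpoint of AG]
   → E = (11, -5)
5. D_y = -2717/370  [DB · EG = 1143/185]
6. D_x = 3611/370  [|DF|² = 102457/370]
   → D = (3611/370, -2717/370)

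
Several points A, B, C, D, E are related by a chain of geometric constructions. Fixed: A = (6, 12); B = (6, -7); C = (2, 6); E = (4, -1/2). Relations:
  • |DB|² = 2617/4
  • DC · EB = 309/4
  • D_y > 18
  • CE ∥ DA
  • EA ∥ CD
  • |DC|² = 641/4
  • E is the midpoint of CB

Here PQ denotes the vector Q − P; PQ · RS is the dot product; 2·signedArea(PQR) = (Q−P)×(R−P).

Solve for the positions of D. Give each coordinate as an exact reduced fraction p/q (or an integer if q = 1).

D = (4, 37/2)

1. D_x = 4  [CE ∥ DA ∩ EA ∥ CD]
2. D_y = 37/2  [CE ∥ DA ∩ EA ∥ CD]
   → D = (4, 37/2)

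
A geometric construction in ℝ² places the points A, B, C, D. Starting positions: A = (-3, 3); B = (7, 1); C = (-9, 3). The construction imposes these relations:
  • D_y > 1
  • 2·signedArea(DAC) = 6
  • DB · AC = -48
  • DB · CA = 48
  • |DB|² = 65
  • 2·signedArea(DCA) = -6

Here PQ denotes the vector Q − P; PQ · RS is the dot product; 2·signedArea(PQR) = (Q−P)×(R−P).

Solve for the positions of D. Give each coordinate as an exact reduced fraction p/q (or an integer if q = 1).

1. D_x = -1  [2·signedArea(DAC) = 6 ∩ DB · CA = 48]
2. D_y = 2  [2·signedArea(DAC) = 6 ∩ DB · CA = 48]
   → D = (-1, 2)

D = (-1, 2)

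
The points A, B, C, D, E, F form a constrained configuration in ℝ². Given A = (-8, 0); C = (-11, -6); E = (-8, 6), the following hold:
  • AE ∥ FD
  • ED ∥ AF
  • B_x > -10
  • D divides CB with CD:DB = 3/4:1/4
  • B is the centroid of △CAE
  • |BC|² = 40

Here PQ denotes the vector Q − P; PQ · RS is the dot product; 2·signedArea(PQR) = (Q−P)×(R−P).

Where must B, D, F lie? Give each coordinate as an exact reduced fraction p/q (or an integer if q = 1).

1. B_x = -9  [B is the centroid of △CAE]
2. B_y = 0  [B is the centroid of △CAE]
   → B = (-9, 0)
3. D_x = -19/2  [D divides CB with CD:DB = 3/4:1/4]
4. D_y = -3/2  [D divides CB with CD:DB = 3/4:1/4]
   → D = (-19/2, -3/2)
5. F_x = -19/2  [AE ∥ FD ∩ ED ∥ AF]
6. F_y = -15/2  [AE ∥ FD ∩ ED ∥ AF]
   → F = (-19/2, -15/2)

B = (-9, 0)
D = (-19/2, -3/2)
F = (-19/2, -15/2)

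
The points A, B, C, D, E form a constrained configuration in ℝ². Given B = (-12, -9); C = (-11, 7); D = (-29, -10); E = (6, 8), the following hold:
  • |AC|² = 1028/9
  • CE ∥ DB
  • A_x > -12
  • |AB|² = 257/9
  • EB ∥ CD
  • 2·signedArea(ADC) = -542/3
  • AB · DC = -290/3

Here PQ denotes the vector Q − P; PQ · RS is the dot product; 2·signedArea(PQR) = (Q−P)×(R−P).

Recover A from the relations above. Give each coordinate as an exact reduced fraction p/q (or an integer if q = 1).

A = (-35/3, -11/3)

1. A_x = -35/3  [AB · DC = -290/3 ∩ 2·signedArea(ADC) = -542/3]
2. A_y = -11/3  [AB · DC = -290/3 ∩ 2·signedArea(ADC) = -542/3]
   → A = (-35/3, -11/3)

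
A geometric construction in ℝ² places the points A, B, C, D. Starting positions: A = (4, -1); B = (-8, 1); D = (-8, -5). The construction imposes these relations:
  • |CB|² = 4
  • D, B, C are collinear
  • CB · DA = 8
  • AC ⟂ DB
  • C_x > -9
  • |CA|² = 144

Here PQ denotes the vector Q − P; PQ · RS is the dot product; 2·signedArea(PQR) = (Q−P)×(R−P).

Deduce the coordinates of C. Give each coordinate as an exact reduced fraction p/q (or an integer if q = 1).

C = (-8, -1)

1. C_x = -8  [D, B, C are collinear ∩ AC ⟂ DB]
2. C_y = -1  [D, B, C are collinear ∩ AC ⟂ DB]
   → C = (-8, -1)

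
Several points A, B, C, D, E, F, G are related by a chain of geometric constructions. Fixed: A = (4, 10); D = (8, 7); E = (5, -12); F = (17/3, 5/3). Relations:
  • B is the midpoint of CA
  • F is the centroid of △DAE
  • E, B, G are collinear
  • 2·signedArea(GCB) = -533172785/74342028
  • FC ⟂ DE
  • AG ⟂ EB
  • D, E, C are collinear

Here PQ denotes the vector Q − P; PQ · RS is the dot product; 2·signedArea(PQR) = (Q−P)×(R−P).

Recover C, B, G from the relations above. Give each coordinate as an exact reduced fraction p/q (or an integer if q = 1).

B = (823/148, 2539/444)
C = (527/74, 319/222)
G = (70558375/12390338, 123238799/12390338)

1. C_x = 527/74  [D, E, C are collinear ∩ FC ⟂ DE]
2. C_y = 319/222  [D, E, C are collinear ∩ FC ⟂ DE]
   → C = (527/74, 319/222)
3. B_x = 823/148  [B is the midpoint of CA]
4. B_y = 2539/444  [B is the midpoint of CA]
   → B = (823/148, 2539/444)
5. G_x = 70558375/12390338  [E, B, G are collinear ∩ AG ⟂ EB]
6. G_y = 123238799/12390338  [E, B, G are collinear ∩ AG ⟂ EB]
   → G = (70558375/12390338, 123238799/12390338)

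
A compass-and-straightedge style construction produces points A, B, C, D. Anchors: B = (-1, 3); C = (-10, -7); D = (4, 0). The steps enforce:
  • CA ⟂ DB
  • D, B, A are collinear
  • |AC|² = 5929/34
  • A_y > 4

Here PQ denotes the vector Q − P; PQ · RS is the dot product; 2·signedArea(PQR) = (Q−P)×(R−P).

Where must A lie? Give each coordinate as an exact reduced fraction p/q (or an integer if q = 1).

1. A_x = -109/34  [D, B, A are collinear ∩ CA ⟂ DB]
2. A_y = 147/34  [D, B, A are collinear ∩ CA ⟂ DB]
   → A = (-109/34, 147/34)

A = (-109/34, 147/34)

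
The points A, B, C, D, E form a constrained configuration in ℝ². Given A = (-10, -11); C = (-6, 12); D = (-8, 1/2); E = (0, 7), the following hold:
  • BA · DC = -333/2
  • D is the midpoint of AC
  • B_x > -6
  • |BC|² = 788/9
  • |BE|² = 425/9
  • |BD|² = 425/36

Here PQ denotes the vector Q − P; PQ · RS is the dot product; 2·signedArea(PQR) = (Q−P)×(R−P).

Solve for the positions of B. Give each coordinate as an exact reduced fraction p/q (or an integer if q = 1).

B = (-16/3, 8/3)

1. B_x = -16/3  [line -2·x + -23/2·y + 20 = 0 ∩ |BD|² = 425/36]
2. B_y = 8/3  [line -2·x + -23/2·y + 20 = 0 ∩ |BD|² = 425/36]
   → B = (-16/3, 8/3)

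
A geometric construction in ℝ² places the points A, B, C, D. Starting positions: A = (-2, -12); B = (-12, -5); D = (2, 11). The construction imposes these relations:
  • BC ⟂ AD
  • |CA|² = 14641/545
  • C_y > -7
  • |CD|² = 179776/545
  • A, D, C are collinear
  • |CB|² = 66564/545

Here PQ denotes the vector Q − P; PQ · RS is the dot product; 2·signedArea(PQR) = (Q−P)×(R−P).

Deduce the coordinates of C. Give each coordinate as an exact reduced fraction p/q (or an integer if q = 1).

1. C_x = -606/545  [A, D, C are collinear ∩ BC ⟂ AD]
2. C_y = -3757/545  [A, D, C are collinear ∩ BC ⟂ AD]
   → C = (-606/545, -3757/545)

C = (-606/545, -3757/545)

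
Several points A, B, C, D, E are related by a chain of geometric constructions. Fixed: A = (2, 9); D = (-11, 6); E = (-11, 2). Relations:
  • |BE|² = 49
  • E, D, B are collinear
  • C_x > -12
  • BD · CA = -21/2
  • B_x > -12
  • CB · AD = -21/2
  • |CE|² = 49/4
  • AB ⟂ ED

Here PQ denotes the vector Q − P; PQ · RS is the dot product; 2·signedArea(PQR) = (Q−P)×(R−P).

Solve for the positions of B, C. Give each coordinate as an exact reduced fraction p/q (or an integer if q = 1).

1. B_x = -11  [E, D, B are collinear ∩ AB ⟂ ED]
2. B_y = 9  [E, D, B are collinear ∩ AB ⟂ ED]
   → B = (-11, 9)
3. C_x = -11  [CB · AD = -21/2 ∩ BD · CA = -21/2]
4. C_y = 11/2  [CB · AD = -21/2 ∩ BD · CA = -21/2]
   → C = (-11, 11/2)

B = (-11, 9)
C = (-11, 11/2)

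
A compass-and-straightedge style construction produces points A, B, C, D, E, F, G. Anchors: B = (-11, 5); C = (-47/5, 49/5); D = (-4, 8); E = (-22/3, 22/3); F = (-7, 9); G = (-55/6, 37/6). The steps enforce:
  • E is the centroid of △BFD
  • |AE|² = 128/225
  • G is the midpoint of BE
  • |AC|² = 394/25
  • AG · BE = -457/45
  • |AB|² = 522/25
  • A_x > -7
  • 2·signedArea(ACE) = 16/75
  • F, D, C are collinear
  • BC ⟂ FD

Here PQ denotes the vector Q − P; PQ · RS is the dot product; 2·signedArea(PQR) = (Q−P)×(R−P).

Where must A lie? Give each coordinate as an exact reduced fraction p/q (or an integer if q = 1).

1. A_x = -34/5  [2·signedArea(ACE) = 16/75 ∩ AG · BE = -457/45]
2. A_y = 34/5  [2·signedArea(ACE) = 16/75 ∩ AG · BE = -457/45]
   → A = (-34/5, 34/5)

A = (-34/5, 34/5)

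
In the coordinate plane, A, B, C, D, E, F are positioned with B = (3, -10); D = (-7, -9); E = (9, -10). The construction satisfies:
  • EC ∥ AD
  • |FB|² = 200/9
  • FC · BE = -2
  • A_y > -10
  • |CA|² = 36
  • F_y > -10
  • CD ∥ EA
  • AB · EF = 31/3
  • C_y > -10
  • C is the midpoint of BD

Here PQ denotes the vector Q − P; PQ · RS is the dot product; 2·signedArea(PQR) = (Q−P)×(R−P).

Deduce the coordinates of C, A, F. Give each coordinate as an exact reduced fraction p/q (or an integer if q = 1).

A = (4, -19/2)
C = (-2, -19/2)
F = (-5/3, -28/3)

1. C_x = -2  [C is the midpoint of BD]
2. C_y = -19/2  [C is the midpoint of BD]
   → C = (-2, -19/2)
3. A_x = 4  [EC ∥ AD ∩ CD ∥ EA]
4. A_y = -19/2  [EC ∥ AD ∩ CD ∥ EA]
   → A = (4, -19/2)
5. F_x = -5/3  [FC · BE = -2 ∩ AB · EF = 31/3]
6. F_y = -28/3  [FC · BE = -2 ∩ AB · EF = 31/3]
   → F = (-5/3, -28/3)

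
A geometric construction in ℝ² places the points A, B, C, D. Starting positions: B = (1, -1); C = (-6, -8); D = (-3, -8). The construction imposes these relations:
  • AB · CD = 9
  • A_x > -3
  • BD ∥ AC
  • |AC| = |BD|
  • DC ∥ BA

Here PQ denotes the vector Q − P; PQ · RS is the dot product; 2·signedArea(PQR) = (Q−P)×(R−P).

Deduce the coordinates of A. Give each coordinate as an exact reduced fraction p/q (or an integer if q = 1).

1. A_x = -2  [BD ∥ AC ∩ DC ∥ BA]
2. A_y = -1  [BD ∥ AC ∩ DC ∥ BA]
   → A = (-2, -1)

A = (-2, -1)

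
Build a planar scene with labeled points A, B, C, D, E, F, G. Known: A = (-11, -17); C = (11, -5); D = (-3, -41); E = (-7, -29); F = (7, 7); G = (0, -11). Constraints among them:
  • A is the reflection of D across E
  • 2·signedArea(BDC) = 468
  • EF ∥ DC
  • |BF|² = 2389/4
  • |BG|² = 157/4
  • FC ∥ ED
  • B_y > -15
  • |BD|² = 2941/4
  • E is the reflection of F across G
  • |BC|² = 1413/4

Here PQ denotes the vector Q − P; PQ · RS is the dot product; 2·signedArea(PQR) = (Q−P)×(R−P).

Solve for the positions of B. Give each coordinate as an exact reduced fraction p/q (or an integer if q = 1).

B = (-11/2, -14)

1. B_x = -11/2  [line -36·x + 14·y + -2 = 0 ∩ |BD|² = 2941/4]
2. B_y = -14  [line -36·x + 14·y + -2 = 0 ∩ |BD|² = 2941/4]
   → B = (-11/2, -14)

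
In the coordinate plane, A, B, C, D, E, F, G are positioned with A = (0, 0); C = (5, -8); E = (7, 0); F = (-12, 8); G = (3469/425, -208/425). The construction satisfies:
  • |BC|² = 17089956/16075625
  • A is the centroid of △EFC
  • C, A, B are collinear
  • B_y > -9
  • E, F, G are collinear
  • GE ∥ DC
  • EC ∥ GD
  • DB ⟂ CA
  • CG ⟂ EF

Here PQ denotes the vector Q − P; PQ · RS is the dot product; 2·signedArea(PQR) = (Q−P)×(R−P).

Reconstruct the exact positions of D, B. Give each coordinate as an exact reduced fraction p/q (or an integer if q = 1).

1. D_x = 2619/425  [GE ∥ DC ∩ EC ∥ GD]
2. D_y = -3608/425  [GE ∥ DC ∩ EC ∥ GD]
   → D = (2619/425, -3608/425)
3. B_x = 41959/7565  [C, A, B are collinear ∩ DB ⟂ CA]
4. B_y = -335672/37825  [C, A, B are collinear ∩ DB ⟂ CA]
   → B = (41959/7565, -335672/37825)

B = (41959/7565, -335672/37825)
D = (2619/425, -3608/425)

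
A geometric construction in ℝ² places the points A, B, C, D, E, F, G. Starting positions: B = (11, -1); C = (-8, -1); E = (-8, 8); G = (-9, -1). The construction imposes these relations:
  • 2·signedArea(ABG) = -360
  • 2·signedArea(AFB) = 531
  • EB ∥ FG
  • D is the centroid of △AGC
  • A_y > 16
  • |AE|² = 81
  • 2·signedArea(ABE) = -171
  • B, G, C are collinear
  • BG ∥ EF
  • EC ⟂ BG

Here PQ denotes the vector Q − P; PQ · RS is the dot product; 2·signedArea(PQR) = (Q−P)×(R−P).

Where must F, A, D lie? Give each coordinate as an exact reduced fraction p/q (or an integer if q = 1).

A = (-8, 17)
D = (-25/3, 5)
F = (-28, 8)

1. F_x = -28  [EB ∥ FG ∩ BG ∥ EF]
2. F_y = 8  [EB ∥ FG ∩ BG ∥ EF]
   → F = (-28, 8)
3. A_x = -8  [2·signedArea(ABG) = -360 ∩ 2·signedArea(AFB) = 531]
4. A_y = 17  [2·signedArea(ABG) = -360 ∩ 2·signedArea(AFB) = 531]
   → A = (-8, 17)
5. D_x = -25/3  [D is the centroid of △AGC]
6. D_y = 5  [D is the centroid of △AGC]
   → D = (-25/3, 5)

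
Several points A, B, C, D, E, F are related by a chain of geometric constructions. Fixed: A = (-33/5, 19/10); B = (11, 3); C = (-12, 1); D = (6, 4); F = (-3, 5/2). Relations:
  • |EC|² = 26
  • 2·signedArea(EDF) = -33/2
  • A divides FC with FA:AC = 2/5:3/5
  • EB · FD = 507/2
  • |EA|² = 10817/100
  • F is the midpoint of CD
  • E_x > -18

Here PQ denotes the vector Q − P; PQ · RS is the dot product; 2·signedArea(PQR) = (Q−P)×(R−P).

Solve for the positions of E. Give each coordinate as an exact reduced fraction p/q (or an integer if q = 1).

1. E_x = -17  [2·signedArea(EDF) = -33/2 ∩ EB · FD = 507/2]
2. E_y = 2  [2·signedArea(EDF) = -33/2 ∩ EB · FD = 507/2]
   → E = (-17, 2)

E = (-17, 2)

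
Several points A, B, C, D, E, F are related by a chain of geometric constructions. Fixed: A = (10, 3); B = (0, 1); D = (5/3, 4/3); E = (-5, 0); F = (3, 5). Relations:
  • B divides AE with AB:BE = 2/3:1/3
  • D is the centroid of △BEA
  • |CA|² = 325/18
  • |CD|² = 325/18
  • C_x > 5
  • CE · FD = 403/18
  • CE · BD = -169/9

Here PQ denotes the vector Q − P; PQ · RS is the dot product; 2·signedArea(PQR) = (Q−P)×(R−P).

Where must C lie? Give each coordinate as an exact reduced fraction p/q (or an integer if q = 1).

1. C_x = 35/6  [CE · BD = -169/9 ∩ CE · FD = 403/18]
2. C_y = 13/6  [CE · BD = -169/9 ∩ CE · FD = 403/18]
   → C = (35/6, 13/6)

C = (35/6, 13/6)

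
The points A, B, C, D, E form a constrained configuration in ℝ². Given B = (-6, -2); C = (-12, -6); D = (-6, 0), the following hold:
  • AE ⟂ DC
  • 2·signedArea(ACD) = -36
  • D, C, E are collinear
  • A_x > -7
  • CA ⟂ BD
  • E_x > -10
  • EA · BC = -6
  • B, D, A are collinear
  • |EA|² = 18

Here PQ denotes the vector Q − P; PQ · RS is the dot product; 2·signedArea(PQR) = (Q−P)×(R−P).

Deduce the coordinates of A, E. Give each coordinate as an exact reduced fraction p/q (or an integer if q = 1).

A = (-6, -6)
E = (-9, -3)

1. A_x = -6  [B, D, A are collinear ∩ CA ⟂ BD]
2. A_y = -6  [B, D, A are collinear ∩ CA ⟂ BD]
   → A = (-6, -6)
3. E_x = -9  [D, C, E are collinear ∩ AE ⟂ DC]
4. E_y = -3  [D, C, E are collinear ∩ AE ⟂ DC]
   → E = (-9, -3)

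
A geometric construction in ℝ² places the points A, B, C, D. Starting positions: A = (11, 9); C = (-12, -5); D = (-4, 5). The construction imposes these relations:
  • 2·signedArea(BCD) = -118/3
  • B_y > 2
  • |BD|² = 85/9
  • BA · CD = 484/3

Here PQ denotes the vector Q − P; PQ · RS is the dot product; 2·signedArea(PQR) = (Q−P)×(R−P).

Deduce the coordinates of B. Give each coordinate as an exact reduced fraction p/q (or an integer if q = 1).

1. B_x = -5/3  [2·signedArea(BCD) = -118/3 ∩ BA · CD = 484/3]
2. B_y = 3  [2·signedArea(BCD) = -118/3 ∩ BA · CD = 484/3]
   → B = (-5/3, 3)

B = (-5/3, 3)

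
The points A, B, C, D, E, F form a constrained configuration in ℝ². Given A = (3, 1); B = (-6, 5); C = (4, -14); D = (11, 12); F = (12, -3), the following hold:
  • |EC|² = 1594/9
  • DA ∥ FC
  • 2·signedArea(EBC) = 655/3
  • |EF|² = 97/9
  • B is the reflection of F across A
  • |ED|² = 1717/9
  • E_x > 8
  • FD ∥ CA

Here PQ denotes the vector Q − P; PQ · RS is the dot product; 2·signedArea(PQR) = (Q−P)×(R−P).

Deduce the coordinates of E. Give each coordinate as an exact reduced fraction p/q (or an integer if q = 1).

1. E_x = 9  [line 19·x + 10·y + -463/3 = 0 ∩ |ED|² = 1717/9]
2. E_y = -5/3  [line 19·x + 10·y + -463/3 = 0 ∩ |ED|² = 1717/9]
   → E = (9, -5/3)

E = (9, -5/3)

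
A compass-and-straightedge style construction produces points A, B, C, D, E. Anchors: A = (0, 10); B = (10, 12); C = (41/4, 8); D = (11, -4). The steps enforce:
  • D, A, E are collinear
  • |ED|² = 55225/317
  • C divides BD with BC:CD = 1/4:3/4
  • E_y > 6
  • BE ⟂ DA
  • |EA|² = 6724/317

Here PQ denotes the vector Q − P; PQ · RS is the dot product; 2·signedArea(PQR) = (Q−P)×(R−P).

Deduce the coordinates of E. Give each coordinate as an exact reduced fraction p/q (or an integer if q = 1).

1. E_x = 902/317  [D, A, E are collinear ∩ BE ⟂ DA]
2. E_y = 2022/317  [D, A, E are collinear ∩ BE ⟂ DA]
   → E = (902/317, 2022/317)

E = (902/317, 2022/317)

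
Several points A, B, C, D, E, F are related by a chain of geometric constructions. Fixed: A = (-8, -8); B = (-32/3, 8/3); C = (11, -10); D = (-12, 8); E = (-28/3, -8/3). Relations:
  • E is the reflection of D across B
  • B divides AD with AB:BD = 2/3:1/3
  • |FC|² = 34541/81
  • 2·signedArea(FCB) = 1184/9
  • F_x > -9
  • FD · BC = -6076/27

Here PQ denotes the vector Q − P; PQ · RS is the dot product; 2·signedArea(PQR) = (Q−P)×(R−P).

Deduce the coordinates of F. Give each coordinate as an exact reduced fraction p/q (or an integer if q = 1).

F = (-80/9, -40/9)

1. F_x = -80/9  [2·signedArea(FCB) = 1184/9 ∩ FD · BC = -6076/27]
2. F_y = -40/9  [2·signedArea(FCB) = 1184/9 ∩ FD · BC = -6076/27]
   → F = (-80/9, -40/9)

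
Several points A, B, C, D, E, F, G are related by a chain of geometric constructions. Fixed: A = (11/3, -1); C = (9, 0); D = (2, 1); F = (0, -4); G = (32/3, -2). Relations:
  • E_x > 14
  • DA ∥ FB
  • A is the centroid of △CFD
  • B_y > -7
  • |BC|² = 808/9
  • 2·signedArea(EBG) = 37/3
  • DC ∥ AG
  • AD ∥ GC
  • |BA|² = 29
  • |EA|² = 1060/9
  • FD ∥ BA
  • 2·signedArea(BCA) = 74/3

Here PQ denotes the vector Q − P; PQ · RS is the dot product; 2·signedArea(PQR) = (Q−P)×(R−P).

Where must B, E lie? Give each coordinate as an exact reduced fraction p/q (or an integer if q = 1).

1. B_x = 5/3  [FD ∥ BA ∩ DA ∥ FB]
2. B_y = -6  [FD ∥ BA ∩ DA ∥ FB]
   → B = (5/3, -6)
3. E_x = 43/3  [line -4·x + 9·y + 145/3 = 0 ∩ |EA|² = 1060/9]
4. E_y = 1  [line -4·x + 9·y + 145/3 = 0 ∩ |EA|² = 1060/9]
   → E = (43/3, 1)

B = (5/3, -6)
E = (43/3, 1)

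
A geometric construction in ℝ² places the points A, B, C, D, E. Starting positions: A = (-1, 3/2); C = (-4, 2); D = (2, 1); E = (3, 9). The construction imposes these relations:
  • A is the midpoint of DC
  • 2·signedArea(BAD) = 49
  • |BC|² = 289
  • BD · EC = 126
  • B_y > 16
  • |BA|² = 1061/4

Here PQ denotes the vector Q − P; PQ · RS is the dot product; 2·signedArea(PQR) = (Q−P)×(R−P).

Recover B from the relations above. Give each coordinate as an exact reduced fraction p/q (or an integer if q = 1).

B = (4, 17)

1. B_x = 4  [2·signedArea(BAD) = 49 ∩ BD · EC = 126]
2. B_y = 17  [2·signedArea(BAD) = 49 ∩ BD · EC = 126]
   → B = (4, 17)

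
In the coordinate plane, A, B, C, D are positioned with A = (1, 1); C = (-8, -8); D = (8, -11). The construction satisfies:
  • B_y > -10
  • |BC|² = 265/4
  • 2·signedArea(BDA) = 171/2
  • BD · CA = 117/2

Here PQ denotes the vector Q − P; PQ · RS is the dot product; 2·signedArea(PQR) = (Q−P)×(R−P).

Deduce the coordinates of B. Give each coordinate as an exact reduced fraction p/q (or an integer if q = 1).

1. B_x = 0  [2·signedArea(BDA) = 171/2 ∩ BD · CA = 117/2]
2. B_y = -19/2  [2·signedArea(BDA) = 171/2 ∩ BD · CA = 117/2]
   → B = (0, -19/2)

B = (0, -19/2)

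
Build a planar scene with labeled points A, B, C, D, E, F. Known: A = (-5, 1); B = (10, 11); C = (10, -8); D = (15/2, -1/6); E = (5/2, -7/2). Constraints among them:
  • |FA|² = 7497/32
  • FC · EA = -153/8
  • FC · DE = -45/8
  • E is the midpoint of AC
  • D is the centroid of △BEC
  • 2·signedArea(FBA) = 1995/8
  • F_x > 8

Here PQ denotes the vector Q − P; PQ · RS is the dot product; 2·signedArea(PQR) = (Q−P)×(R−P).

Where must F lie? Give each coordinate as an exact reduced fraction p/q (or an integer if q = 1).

1. F_x = 65/8  [FC · DE = -45/8 ∩ 2·signedArea(FBA) = 1995/8]
2. F_y = -55/8  [FC · DE = -45/8 ∩ 2·signedArea(FBA) = 1995/8]
   → F = (65/8, -55/8)

F = (65/8, -55/8)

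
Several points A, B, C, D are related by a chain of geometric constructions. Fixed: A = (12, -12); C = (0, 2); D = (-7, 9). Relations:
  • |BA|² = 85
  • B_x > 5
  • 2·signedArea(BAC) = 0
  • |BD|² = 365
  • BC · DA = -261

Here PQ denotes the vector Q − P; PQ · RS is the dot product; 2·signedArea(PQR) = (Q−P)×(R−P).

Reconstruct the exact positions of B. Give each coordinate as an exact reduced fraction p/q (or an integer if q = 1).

1. B_x = 6  [2·signedArea(BAC) = 0 ∩ BC · DA = -261]
2. B_y = -5  [2·signedArea(BAC) = 0 ∩ BC · DA = -261]
   → B = (6, -5)

B = (6, -5)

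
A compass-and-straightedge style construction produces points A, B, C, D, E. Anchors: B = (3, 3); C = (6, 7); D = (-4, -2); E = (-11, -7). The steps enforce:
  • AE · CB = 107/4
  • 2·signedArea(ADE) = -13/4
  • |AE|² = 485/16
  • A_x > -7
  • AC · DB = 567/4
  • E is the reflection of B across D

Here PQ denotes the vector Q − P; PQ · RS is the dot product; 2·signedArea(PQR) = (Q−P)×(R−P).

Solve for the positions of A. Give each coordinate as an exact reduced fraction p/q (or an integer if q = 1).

1. A_x = -27/4  [AC · DB = 567/4 ∩ AE · CB = 107/4]
2. A_y = -7/2  [AC · DB = 567/4 ∩ AE · CB = 107/4]
   → A = (-27/4, -7/2)

A = (-27/4, -7/2)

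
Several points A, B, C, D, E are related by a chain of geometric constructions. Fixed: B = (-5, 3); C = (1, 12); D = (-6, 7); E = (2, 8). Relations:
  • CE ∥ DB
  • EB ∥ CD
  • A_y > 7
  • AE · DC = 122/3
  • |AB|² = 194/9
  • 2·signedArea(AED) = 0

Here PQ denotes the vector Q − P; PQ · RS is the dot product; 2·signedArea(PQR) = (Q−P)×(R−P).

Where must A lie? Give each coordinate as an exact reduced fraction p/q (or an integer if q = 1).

1. A_x = -10/3  [2·signedArea(AED) = 0 ∩ AE · DC = 122/3]
2. A_y = 22/3  [2·signedArea(AED) = 0 ∩ AE · DC = 122/3]
   → A = (-10/3, 22/3)

A = (-10/3, 22/3)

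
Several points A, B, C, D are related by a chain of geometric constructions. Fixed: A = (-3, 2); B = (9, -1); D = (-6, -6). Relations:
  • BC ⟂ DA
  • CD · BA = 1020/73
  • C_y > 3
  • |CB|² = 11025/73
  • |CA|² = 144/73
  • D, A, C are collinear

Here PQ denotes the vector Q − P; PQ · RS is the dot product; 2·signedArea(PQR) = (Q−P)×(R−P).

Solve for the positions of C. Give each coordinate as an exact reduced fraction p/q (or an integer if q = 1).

1. C_x = -183/73  [D, A, C are collinear ∩ BC ⟂ DA]
2. C_y = 242/73  [D, A, C are collinear ∩ BC ⟂ DA]
   → C = (-183/73, 242/73)

C = (-183/73, 242/73)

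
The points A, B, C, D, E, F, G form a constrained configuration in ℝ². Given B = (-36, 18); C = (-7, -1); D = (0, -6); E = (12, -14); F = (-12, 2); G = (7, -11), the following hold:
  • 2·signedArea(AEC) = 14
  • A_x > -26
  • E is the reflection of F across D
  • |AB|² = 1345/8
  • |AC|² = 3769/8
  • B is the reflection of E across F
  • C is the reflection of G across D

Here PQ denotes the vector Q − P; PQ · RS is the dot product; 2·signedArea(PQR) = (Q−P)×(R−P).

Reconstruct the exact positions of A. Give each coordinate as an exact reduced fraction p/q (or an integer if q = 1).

A = (-101/4, 43/4)

1. A_x = -101/4  [line -13·x + -19·y + -124 = 0 ∩ |AB|² = 1345/8]
2. A_y = 43/4  [line -13·x + -19·y + -124 = 0 ∩ |AB|² = 1345/8]
   → A = (-101/4, 43/4)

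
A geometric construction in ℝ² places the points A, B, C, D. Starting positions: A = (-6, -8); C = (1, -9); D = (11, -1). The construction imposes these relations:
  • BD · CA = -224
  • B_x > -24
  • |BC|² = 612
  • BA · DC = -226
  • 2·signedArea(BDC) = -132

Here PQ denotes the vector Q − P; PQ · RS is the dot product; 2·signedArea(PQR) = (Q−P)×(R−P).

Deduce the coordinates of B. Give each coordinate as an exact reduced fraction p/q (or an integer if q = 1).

1. B_x = -23  [BD · CA = -224 ∩ BA · DC = -226]
2. B_y = -15  [BD · CA = -224 ∩ BA · DC = -226]
   → B = (-23, -15)

B = (-23, -15)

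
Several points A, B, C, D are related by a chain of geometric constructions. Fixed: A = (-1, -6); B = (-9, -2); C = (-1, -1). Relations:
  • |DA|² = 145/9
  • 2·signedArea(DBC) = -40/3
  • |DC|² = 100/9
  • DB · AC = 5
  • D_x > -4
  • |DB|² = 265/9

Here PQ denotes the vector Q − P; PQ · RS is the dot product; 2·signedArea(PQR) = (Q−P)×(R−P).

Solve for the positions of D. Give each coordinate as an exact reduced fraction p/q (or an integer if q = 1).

D = (-11/3, -3)

1. D_x = -11/3  [DB · AC = 5 ∩ 2·signedArea(DBC) = -40/3]
2. D_y = -3  [DB · AC = 5 ∩ 2·signedArea(DBC) = -40/3]
   → D = (-11/3, -3)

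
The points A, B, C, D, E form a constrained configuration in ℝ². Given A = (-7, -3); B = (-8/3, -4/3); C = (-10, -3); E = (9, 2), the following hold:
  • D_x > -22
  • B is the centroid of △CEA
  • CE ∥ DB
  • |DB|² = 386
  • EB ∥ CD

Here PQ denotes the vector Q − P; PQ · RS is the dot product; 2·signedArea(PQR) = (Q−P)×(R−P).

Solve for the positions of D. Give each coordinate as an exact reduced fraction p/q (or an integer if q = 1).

D = (-65/3, -19/3)

1. D_x = -65/3  [CE ∥ DB ∩ EB ∥ CD]
2. D_y = -19/3  [CE ∥ DB ∩ EB ∥ CD]
   → D = (-65/3, -19/3)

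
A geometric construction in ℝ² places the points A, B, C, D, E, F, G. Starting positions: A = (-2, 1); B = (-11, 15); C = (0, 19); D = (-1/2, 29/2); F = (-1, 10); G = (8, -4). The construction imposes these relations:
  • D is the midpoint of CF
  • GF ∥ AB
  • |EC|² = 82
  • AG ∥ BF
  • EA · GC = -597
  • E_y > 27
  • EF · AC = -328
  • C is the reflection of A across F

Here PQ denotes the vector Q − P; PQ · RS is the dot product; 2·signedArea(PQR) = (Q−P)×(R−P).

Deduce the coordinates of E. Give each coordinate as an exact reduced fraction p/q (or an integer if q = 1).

1. E_x = 1  [EA · GC = -597 ∩ EF · AC = -328]
2. E_y = 28  [EA · GC = -597 ∩ EF · AC = -328]
   → E = (1, 28)

E = (1, 28)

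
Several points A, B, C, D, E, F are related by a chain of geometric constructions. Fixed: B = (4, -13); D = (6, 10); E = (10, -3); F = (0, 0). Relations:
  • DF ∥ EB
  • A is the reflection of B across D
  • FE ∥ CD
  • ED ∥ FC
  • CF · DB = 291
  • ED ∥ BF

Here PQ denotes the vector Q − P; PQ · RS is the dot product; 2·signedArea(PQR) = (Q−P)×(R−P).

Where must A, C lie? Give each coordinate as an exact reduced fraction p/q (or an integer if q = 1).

1. A_x = 8  [A is the reflection of B across D]
2. A_y = 33  [A is the reflection of B across D]
   → A = (8, 33)
3. C_x = -4  [FE ∥ CD ∩ ED ∥ FC]
4. C_y = 13  [FE ∥ CD ∩ ED ∥ FC]
   → C = (-4, 13)

A = (8, 33)
C = (-4, 13)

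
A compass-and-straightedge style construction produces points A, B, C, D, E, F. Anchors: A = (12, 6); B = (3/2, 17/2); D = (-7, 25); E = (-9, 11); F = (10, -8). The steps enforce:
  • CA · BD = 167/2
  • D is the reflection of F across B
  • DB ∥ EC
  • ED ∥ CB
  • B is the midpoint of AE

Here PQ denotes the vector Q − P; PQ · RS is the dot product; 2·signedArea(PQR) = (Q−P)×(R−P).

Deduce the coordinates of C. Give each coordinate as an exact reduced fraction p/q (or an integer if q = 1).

C = (-1/2, -11/2)

1. C_x = -1/2  [ED ∥ CB ∩ DB ∥ EC]
2. C_y = -11/2  [ED ∥ CB ∩ DB ∥ EC]
   → C = (-1/2, -11/2)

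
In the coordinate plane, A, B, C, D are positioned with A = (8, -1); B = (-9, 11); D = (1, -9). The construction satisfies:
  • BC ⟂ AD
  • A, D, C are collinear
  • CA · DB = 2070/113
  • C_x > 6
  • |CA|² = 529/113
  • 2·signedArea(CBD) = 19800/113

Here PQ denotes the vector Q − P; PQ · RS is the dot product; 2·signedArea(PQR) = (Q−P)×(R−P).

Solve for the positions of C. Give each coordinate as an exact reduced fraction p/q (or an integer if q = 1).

1. C_x = 743/113  [A, D, C are collinear ∩ BC ⟂ AD]
2. C_y = -297/113  [A, D, C are collinear ∩ BC ⟂ AD]
   → C = (743/113, -297/113)

C = (743/113, -297/113)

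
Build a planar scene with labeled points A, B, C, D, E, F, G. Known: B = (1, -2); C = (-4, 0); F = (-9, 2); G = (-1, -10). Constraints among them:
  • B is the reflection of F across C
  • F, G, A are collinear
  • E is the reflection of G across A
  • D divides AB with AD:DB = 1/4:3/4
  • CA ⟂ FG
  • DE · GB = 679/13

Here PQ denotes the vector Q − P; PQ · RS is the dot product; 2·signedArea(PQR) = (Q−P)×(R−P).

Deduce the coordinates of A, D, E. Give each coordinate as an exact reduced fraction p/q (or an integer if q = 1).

1. A_x = -85/13  [F, G, A are collinear ∩ CA ⟂ FG]
2. A_y = -22/13  [F, G, A are collinear ∩ CA ⟂ FG]
   → A = (-85/13, -22/13)
3. D_x = -121/26  [D divides AB with AD:DB = 1/4:3/4]
4. D_y = -23/13  [D divides AB with AD:DB = 1/4:3/4]
   → D = (-121/26, -23/13)
5. E_x = -157/13  [E is the reflection of G across A]
6. E_y = 86/13  [E is the reflection of G across A]
   → E = (-157/13, 86/13)

A = (-85/13, -22/13)
D = (-121/26, -23/13)
E = (-157/13, 86/13)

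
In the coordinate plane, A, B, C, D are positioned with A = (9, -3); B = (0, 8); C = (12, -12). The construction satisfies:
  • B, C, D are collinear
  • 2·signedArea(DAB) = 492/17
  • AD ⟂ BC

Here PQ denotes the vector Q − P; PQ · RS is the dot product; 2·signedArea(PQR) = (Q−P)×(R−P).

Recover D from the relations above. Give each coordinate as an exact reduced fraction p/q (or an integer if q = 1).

D = (123/17, -69/17)

1. D_x = 123/17  [B, C, D are collinear ∩ AD ⟂ BC]
2. D_y = -69/17  [B, C, D are collinear ∩ AD ⟂ BC]
   → D = (123/17, -69/17)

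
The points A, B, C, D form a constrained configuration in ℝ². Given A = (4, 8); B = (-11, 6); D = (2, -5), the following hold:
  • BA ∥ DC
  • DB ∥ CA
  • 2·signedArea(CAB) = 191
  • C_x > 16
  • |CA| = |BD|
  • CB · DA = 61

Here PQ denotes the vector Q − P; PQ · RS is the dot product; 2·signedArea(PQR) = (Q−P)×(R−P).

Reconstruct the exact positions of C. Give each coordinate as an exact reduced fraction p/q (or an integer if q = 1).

1. C_x = 17  [DB ∥ CA ∩ BA ∥ DC]
2. C_y = -3  [DB ∥ CA ∩ BA ∥ DC]
   → C = (17, -3)

C = (17, -3)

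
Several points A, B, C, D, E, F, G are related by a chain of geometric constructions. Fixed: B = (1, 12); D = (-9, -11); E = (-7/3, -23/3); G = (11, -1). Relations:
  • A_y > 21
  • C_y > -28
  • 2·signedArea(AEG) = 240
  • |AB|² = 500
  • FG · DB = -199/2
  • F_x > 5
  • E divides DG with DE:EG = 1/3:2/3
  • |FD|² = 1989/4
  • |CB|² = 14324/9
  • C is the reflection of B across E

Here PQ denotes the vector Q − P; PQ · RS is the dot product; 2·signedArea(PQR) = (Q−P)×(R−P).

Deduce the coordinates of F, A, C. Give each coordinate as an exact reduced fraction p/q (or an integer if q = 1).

A = (21, 22)
C = (-17/3, -82/3)
F = (6, 11/2)

1. F_x = 6  [line -10·x + -23·y + 373/2 = 0 ∩ |FD|² = 1989/4]
2. F_y = 11/2  [line -10·x + -23·y + 373/2 = 0 ∩ |FD|² = 1989/4]
   → F = (6, 11/2)
3. A_x = 21  [line -20/3·x + 40/3·y + -460/3 = 0 ∩ |AB|² = 500]
4. A_y = 22  [line -20/3·x + 40/3·y + -460/3 = 0 ∩ |AB|² = 500]
   → A = (21, 22)
5. C_x = -17/3  [C is the reflection of B across E]
6. C_y = -82/3  [C is the reflection of B across E]
   → C = (-17/3, -82/3)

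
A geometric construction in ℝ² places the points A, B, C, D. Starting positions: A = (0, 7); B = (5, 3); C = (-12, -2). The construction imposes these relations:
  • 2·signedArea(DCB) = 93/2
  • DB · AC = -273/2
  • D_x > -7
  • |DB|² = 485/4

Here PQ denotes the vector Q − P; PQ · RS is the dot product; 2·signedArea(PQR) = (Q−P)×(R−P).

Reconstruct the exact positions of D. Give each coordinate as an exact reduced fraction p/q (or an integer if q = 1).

D = (-6, 5/2)

1. D_x = -6  [2·signedArea(DCB) = 93/2 ∩ DB · AC = -273/2]
2. D_y = 5/2  [2·signedArea(DCB) = 93/2 ∩ DB · AC = -273/2]
   → D = (-6, 5/2)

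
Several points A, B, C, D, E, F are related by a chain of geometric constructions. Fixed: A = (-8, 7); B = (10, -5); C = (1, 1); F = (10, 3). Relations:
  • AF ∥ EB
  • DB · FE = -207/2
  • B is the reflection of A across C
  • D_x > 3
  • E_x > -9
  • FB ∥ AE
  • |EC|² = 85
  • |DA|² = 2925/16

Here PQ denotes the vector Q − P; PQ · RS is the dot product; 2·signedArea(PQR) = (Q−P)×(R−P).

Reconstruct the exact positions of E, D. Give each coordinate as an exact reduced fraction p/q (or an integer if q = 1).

D = (13/4, -1/2)
E = (-8, -1)

1. E_x = -8  [AF ∥ EB ∩ FB ∥ AE]
2. E_y = -1  [AF ∥ EB ∩ FB ∥ AE]
   → E = (-8, -1)
3. D_x = 13/4  [line 18·x + 4·y + -113/2 = 0 ∩ |DA|² = 2925/16]
4. D_y = -1/2  [line 18·x + 4·y + -113/2 = 0 ∩ |DA|² = 2925/16]
   → D = (13/4, -1/2)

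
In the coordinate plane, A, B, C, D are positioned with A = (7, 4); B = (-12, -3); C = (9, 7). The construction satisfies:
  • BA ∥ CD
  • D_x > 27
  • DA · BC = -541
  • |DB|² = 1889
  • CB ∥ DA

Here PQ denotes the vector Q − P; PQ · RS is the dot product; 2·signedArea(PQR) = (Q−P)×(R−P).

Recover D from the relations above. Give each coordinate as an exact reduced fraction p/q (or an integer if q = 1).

1. D_x = 28  [CB ∥ DA ∩ BA ∥ CD]
2. D_y = 14  [CB ∥ DA ∩ BA ∥ CD]
   → D = (28, 14)

D = (28, 14)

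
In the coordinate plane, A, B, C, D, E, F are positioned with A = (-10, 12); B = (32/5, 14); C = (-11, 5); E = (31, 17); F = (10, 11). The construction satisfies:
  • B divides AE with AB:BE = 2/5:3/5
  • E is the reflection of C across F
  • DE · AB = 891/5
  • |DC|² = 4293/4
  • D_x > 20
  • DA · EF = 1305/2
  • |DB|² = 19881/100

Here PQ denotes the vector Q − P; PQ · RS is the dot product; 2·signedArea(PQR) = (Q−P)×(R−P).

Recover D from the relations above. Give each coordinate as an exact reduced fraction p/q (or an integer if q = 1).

D = (41/2, 14)

1. D_x = 41/2  [DE · AB = 891/5 ∩ DA · EF = 1305/2]
2. D_y = 14  [DE · AB = 891/5 ∩ DA · EF = 1305/2]
   → D = (41/2, 14)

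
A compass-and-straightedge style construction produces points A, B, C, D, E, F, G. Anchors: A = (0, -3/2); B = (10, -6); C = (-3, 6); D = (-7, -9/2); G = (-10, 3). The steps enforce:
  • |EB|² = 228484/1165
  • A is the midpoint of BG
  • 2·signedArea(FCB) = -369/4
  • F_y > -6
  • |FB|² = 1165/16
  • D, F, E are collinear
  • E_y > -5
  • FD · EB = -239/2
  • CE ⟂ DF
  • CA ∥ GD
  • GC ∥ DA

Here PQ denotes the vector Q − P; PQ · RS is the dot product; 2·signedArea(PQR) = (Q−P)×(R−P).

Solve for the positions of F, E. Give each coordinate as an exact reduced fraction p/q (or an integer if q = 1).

1. F_x = 3/2  [line 12·x + 13·y + 201/4 = 0 ∩ |FB|² = 1165/16]
2. F_y = -21/4  [line 12·x + 13·y + 201/4 = 0 ∩ |FB|² = 1165/16]
   → F = (3/2, -21/4)
3. E_x = -4602/1165  [FD · EB = -239/2 ∩ D, F, E are collinear]
4. E_y = -5556/1165  [FD · EB = -239/2 ∩ D, F, E are collinear]
   → E = (-4602/1165, -5556/1165)

E = (-4602/1165, -5556/1165)
F = (3/2, -21/4)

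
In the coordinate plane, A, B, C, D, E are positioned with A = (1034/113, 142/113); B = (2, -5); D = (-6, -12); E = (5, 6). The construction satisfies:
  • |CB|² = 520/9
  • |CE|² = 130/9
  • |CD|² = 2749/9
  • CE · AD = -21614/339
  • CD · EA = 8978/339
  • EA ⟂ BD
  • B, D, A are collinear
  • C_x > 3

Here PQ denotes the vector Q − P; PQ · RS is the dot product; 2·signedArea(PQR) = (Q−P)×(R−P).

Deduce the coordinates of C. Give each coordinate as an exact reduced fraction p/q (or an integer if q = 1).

C = (4, 7/3)

1. C_x = 4  [CD · EA = 8978/339 ∩ CE · AD = -21614/339]
2. C_y = 7/3  [CD · EA = 8978/339 ∩ CE · AD = -21614/339]
   → C = (4, 7/3)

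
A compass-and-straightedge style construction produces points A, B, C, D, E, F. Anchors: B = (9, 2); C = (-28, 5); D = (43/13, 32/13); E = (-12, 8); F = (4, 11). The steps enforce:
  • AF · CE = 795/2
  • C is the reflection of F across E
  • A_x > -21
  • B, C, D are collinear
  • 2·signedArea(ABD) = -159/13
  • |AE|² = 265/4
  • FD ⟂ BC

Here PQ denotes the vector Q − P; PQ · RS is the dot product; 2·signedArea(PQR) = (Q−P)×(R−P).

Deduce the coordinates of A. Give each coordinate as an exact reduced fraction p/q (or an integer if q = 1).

A = (-20, 13/2)

1. A_x = -20  [2·signedArea(ABD) = -159/13 ∩ AF · CE = 795/2]
2. A_y = 13/2  [2·signedArea(ABD) = -159/13 ∩ AF · CE = 795/2]
   → A = (-20, 13/2)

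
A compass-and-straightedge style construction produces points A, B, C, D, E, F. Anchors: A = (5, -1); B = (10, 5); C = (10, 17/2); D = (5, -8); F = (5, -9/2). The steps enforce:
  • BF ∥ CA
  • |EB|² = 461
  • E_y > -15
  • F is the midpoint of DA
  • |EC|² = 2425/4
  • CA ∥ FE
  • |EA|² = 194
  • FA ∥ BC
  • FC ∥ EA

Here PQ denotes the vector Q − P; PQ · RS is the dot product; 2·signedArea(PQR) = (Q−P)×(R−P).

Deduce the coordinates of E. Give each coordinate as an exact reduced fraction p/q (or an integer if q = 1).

1. E_x = 0  [FC ∥ EA ∩ CA ∥ FE]
2. E_y = -14  [FC ∥ EA ∩ CA ∥ FE]
   → E = (0, -14)

E = (0, -14)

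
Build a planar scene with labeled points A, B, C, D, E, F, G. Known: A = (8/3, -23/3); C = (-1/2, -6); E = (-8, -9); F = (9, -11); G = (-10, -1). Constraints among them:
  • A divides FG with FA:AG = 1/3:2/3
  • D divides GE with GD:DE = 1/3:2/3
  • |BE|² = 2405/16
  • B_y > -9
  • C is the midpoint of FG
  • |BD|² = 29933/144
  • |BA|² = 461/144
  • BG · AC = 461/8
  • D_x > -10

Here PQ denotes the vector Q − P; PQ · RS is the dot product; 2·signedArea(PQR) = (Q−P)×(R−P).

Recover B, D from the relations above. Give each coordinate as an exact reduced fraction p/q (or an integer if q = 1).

B = (17/4, -17/2)
D = (-28/3, -11/3)

1. B_x = 17/4  [line 19/6·x + -5/3·y + -221/8 = 0 ∩ |BE|² = 2405/16]
2. B_y = -17/2  [line 19/6·x + -5/3·y + -221/8 = 0 ∩ |BE|² = 2405/16]
   → B = (17/4, -17/2)
3. D_x = -28/3  [D divides GE with GD:DE = 1/3:2/3]
4. D_y = -11/3  [D divides GE with GD:DE = 1/3:2/3]
   → D = (-28/3, -11/3)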